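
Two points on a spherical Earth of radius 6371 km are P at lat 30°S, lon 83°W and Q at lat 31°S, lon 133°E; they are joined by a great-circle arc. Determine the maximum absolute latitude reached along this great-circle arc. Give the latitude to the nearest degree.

≈ 62°S

The great circle lies in the plane with unit normal n̂ = (p₁ × p₂)/|p₁ × p₂|.
Here n̂_z ≈ -0.465; the vertex latitude is φ_max = arccos|n̂_z| ≈ 62.3°.
Check via Clairaut: cos φ_max = |cos φ₁| · sin C = cos(30.0°)·sin(147.6°) ≈ 0.465, again giving ≈ 62.3°.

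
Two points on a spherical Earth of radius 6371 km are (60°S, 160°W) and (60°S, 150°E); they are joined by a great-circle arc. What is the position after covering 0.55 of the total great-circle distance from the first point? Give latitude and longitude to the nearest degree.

Convert each endpoint to a unit vector on the sphere (x = cos φ cos λ, y = cos φ sin λ, z = sin φ).
The central angle between the endpoints is δ = arccos(p₁·p₂) ≈ 0.426 rad (24.4°).
Interpolate at f = 0.55 with slerp weights a = sin((1−f)δ)/sin δ ≈ 0.461, b = sin(fδ)/sin δ ≈ 0.562.
p = a·p₁ + b·p₂ ≈ (-0.460, 0.062, -0.886); φ = arcsin(p_z) ≈ -62.35°, λ = atan2(p_y, p_x) ≈ 172.37°.

≈ (62°S, 172°E)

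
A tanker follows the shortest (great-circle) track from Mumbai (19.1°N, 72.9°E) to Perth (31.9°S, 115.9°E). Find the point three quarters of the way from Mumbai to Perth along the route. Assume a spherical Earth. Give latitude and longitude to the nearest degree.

≈ 20°S, 104°E

Convert each endpoint to a unit vector on the sphere (x = cos φ cos λ, y = cos φ sin λ, z = sin φ).
The central angle between the endpoints is δ = arccos(p₁·p₂) ≈ 1.144 rad (65.6°).
Interpolate at f = 3/4 with slerp weights a = sin((1−f)δ)/sin δ ≈ 0.310, b = sin(fδ)/sin δ ≈ 0.831.
p = a·p₁ + b·p₂ ≈ (-0.222, 0.915, -0.338); φ = arcsin(p_z) ≈ -19.74°, λ = atan2(p_y, p_x) ≈ 103.65°.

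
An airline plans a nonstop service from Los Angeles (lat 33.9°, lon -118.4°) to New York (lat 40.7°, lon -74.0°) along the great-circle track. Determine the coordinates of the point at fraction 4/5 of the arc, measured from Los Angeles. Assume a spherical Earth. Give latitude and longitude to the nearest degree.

≈ lat 41°, lon -83°

Convert each endpoint to a unit vector on the sphere (x = cos φ cos λ, y = cos φ sin λ, z = sin φ).
The central angle between the endpoints is δ = arccos(p₁·p₂) ≈ 0.621 rad (35.6°).
Interpolate at f = 4/5 with slerp weights a = sin((1−f)δ)/sin δ ≈ 0.213, b = sin(fδ)/sin δ ≈ 0.819.
p = a·p₁ + b·p₂ ≈ (0.087, -0.752, 0.653); φ = arcsin(p_z) ≈ 40.76°, λ = atan2(p_y, p_x) ≈ -83.39°.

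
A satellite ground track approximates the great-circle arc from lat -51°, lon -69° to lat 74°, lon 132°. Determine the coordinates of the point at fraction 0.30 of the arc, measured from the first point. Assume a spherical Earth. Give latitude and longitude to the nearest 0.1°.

≈ lat -5.1°, lon -79.0°

Write both endpoints as unit vectors p₁, p₂ with components (cos φ cos λ, cos φ sin λ, sin φ).
The central angle between the endpoints is δ = arccos(p₁·p₂) ≈ 2.712 rad (155.4°).
Interpolate at f = 0.30 with slerp weights a = sin((1−f)δ)/sin δ ≈ 2.272, b = sin(fδ)/sin δ ≈ 1.743.
p = a·p₁ + b·p₂ ≈ (0.191, -0.978, -0.090); φ = arcsin(p_z) ≈ -5.14°, λ = atan2(p_y, p_x) ≈ -78.96°.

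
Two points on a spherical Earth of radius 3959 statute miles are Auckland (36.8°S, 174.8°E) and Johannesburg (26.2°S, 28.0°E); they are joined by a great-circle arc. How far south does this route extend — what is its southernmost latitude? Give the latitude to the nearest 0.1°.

≈ 65.3°S

The great circle lies in the plane with unit normal n̂ = (p₁ × p₂)/|p₁ × p₂|.
Here n̂_z ≈ -0.418; the vertex latitude is φ_max = arccos|n̂_z| ≈ 65.3°.
Check via Clairaut: cos φ_max = |cos φ₁| · sin C = cos(36.8°)·sin(148.5°) ≈ 0.418, again giving ≈ 65.3°.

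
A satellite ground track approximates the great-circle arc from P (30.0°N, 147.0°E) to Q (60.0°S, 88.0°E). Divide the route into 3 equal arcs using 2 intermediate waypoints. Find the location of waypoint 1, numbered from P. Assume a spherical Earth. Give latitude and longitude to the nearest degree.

≈ (1°S, 133°E)

Write both endpoints as unit vectors p₁, p₂ with components (cos φ cos λ, cos φ sin λ, sin φ).
The central angle between the endpoints is δ = arccos(p₁·p₂) ≈ 1.782 rad (102.1°).
Interpolate at f = 1/3 with slerp weights a = sin((1−f)δ)/sin δ ≈ 0.949, b = sin(fδ)/sin δ ≈ 0.573.
p = a·p₁ + b·p₂ ≈ (-0.679, 0.734, -0.021); φ = arcsin(p_z) ≈ -1.23°, λ = atan2(p_y, p_x) ≈ 132.79°.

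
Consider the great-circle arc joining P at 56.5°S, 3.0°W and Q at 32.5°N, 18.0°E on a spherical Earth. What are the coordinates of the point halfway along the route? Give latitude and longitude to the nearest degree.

≈ 12°S, 10°E

Write both endpoints as unit vectors p₁, p₂ with components (cos φ cos λ, cos φ sin λ, sin φ).
The central angle between the endpoints is δ = arccos(p₁·p₂) ≈ 1.584 rad (90.8°).
Interpolate at f = 1/2 with slerp weights a = sin((1−f)δ)/sin δ ≈ 0.712, b = sin(fδ)/sin δ ≈ 0.712.
p = a·p₁ + b·p₂ ≈ (0.963, 0.165, -0.211); φ = arcsin(p_z) ≈ -12.19°, λ = atan2(p_y, p_x) ≈ 9.72°.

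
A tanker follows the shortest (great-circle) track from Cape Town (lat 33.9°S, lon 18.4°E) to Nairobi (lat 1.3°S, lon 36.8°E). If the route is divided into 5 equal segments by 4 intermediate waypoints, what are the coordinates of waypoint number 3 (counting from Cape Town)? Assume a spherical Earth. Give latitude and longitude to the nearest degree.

From cos δ = sin φ₁ sin φ₂ + cos φ₁ cos φ₂ cos Δλ, the central angle is δ ≈ 0.643 rad (36.9°).
Interpolate at f = 3/5 with slerp weights a = sin((1−f)δ)/sin δ ≈ 0.424, b = sin(fδ)/sin δ ≈ 0.628.
p = a·p₁ + b·p₂ ≈ (0.837, 0.487, -0.251); φ = arcsin(p_z) ≈ -14.53°, λ = atan2(p_y, p_x) ≈ 30.21°.

≈ lat 15°S, lon 30°E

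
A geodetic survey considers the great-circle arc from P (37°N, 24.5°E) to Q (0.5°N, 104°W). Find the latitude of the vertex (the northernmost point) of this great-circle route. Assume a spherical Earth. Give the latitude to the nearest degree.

The great circle lies in the plane with unit normal n̂ = (p₁ × p₂)/|p₁ × p₂|.
Here n̂_z ≈ -0.718; the vertex latitude is φ_max = arccos|n̂_z| ≈ 44.1°.

≈ 44°N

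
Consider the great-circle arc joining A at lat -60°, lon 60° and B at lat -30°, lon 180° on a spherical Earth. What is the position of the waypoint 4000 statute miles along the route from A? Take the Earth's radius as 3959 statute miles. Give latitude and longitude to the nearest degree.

≈ lat -47°, lon 167°

From cos δ = sin φ₁ sin φ₂ + cos φ₁ cos φ₂ cos Δλ, the central angle is δ ≈ 1.353 rad (77.5°). The total great-circle distance is δ·R ≈ 1.353 × 3959 ≈ 5355 mi, so the target fraction is f = 4000/5355 ≈ 0.747.
Interpolate at f ≈ 0.747 with slerp weights a = sin((1−f)δ)/sin δ ≈ 0.344, b = sin(fδ)/sin δ ≈ 0.868.
p = a·p₁ + b·p₂ ≈ (-0.665, 0.149, -0.731); φ = arcsin(p_z) ≈ -47.01°, λ = atan2(p_y, p_x) ≈ 167.39°.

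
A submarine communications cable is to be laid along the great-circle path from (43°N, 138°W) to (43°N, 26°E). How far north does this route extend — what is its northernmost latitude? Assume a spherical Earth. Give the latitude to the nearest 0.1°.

≈ 81.5°N

The great circle lies in the plane with unit normal n̂ = (p₁ × p₂)/|p₁ × p₂|.
Here n̂_z ≈ +0.148; the vertex latitude is φ_max = arccos|n̂_z| ≈ 81.5°.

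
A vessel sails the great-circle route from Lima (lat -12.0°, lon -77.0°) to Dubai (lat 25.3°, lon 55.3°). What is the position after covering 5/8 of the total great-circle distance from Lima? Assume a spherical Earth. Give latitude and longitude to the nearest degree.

≈ lat 21°, lon 1°

Convert each endpoint to a unit vector on the sphere (x = cos φ cos λ, y = cos φ sin λ, z = sin φ).
The central angle between the endpoints is δ = arccos(p₁·p₂) ≈ 2.324 rad (133.2°).
Interpolate at f = 5/8 with slerp weights a = sin((1−f)δ)/sin δ ≈ 1.049, b = sin(fδ)/sin δ ≈ 1.361.
p = a·p₁ + b·p₂ ≈ (0.931, 0.012, 0.364); φ = arcsin(p_z) ≈ 21.32°, λ = atan2(p_y, p_x) ≈ 0.73°.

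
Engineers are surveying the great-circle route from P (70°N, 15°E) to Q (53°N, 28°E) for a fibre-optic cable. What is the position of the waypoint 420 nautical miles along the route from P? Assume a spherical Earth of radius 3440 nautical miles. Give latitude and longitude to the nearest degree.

≈ (64°N, 22°E)

Convert each endpoint to a unit vector on the sphere (x = cos φ cos λ, y = cos φ sin λ, z = sin φ).
The central angle between the endpoints is δ = arccos(p₁·p₂) ≈ 0.314 rad (18.0°). The total great-circle distance is δ·R ≈ 0.314 × 3440 ≈ 1081 nmi, so the target fraction is f = 420/1081 ≈ 0.389.
Interpolate at f ≈ 0.389 with slerp weights a = sin((1−f)δ)/sin δ ≈ 0.618, b = sin(fδ)/sin δ ≈ 0.394.
p = a·p₁ + b·p₂ ≈ (0.413, 0.166, 0.895); φ = arcsin(p_z) ≈ 63.54°, λ = atan2(p_y, p_x) ≈ 21.88°.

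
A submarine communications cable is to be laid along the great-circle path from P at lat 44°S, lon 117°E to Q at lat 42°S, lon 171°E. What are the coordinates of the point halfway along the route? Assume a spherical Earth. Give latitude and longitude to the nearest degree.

From cos δ = sin φ₁ sin φ₂ + cos φ₁ cos φ₂ cos Δλ, the central angle is δ ≈ 0.678 rad (38.8°).
Interpolate at f = 1/2 with slerp weights a = sin((1−f)δ)/sin δ ≈ 0.530, b = sin(fδ)/sin δ ≈ 0.530.
p = a·p₁ + b·p₂ ≈ (-0.562, 0.401, -0.723); φ = arcsin(p_z) ≈ -46.30°, λ = atan2(p_y, p_x) ≈ 144.48°.

≈ lat 46°S, lon 144°E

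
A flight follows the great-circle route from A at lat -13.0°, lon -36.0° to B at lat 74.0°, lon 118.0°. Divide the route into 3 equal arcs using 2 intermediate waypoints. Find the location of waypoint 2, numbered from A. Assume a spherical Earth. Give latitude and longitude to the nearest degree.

Write both endpoints as unit vectors p₁, p₂ with components (cos φ cos λ, cos φ sin λ, sin φ).
The central angle between the endpoints is δ = arccos(p₁·p₂) ≈ 2.046 rad (117.2°).
Interpolate at f = 2/3 with slerp weights a = sin((1−f)δ)/sin δ ≈ 0.709, b = sin(fδ)/sin δ ≈ 1.101.
p = a·p₁ + b·p₂ ≈ (0.416, -0.138, 0.899); φ = arcsin(p_z) ≈ 63.98°, λ = atan2(p_y, p_x) ≈ -18.35°.

≈ lat 64°, lon -18°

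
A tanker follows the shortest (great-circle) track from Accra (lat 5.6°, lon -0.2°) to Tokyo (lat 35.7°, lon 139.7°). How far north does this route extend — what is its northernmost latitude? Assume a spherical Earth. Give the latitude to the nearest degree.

≈ 51°

The great circle lies in the plane with unit normal n̂ = (p₁ × p₂)/|p₁ × p₂|.
Here n̂_z ≈ +0.629; the vertex latitude is φ_max = arccos|n̂_z| ≈ 51.0°.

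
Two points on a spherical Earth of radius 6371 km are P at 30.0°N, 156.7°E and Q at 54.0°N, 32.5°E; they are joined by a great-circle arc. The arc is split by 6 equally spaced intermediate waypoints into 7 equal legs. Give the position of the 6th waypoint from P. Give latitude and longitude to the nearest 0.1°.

≈ 61.1°N, 50.4°E

Write both endpoints as unit vectors p₁, p₂ with components (cos φ cos λ, cos φ sin λ, sin φ).
The central angle between the endpoints is δ = arccos(p₁·p₂) ≈ 1.452 rad (83.2°).
Interpolate at f = 6/7 with slerp weights a = sin((1−f)δ)/sin δ ≈ 0.207, b = sin(fδ)/sin δ ≈ 0.954.
p = a·p₁ + b·p₂ ≈ (0.308, 0.372, 0.876); φ = arcsin(p_z) ≈ 61.11°, λ = atan2(p_y, p_x) ≈ 50.41°.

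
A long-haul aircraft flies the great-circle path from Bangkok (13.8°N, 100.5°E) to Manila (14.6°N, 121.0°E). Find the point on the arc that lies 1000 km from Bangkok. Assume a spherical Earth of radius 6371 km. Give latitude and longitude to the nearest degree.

Convert each endpoint to a unit vector on the sphere (x = cos φ cos λ, y = cos φ sin λ, z = sin φ).
The central angle between the endpoints is δ = arccos(p₁·p₂) ≈ 0.347 rad (19.9°). The total great-circle distance is δ·R ≈ 0.347 × 6371 ≈ 2211 km, so the target fraction is f = 1000/2211 ≈ 0.452.
Interpolate at f ≈ 0.452 with slerp weights a = sin((1−f)δ)/sin δ ≈ 0.555, b = sin(fδ)/sin δ ≈ 0.460.
p = a·p₁ + b·p₂ ≈ (-0.327, 0.912, 0.248); φ = arcsin(p_z) ≈ 14.38°, λ = atan2(p_y, p_x) ≈ 109.75°.

≈ (14°N, 110°E)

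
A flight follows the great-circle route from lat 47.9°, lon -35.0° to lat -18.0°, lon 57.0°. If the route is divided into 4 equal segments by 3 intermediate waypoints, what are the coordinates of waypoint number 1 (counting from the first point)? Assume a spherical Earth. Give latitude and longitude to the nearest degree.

Write both endpoints as unit vectors p₁, p₂ with components (cos φ cos λ, cos φ sin λ, sin φ).
The central angle between the endpoints is δ = arccos(p₁·p₂) ≈ 1.825 rad (104.6°).
Interpolate at f = 1/4 with slerp weights a = sin((1−f)δ)/sin δ ≈ 1.012, b = sin(fδ)/sin δ ≈ 0.455.
p = a·p₁ + b·p₂ ≈ (0.792, -0.026, 0.610); φ = arcsin(p_z) ≈ 37.62°, λ = atan2(p_y, p_x) ≈ -1.89°.

≈ lat 38°, lon -2°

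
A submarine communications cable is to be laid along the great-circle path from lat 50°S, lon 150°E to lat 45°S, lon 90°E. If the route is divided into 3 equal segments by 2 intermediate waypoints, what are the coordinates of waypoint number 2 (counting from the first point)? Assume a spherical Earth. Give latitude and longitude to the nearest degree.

Write both endpoints as unit vectors p₁, p₂ with components (cos φ cos λ, cos φ sin λ, sin φ).
The central angle between the endpoints is δ = arccos(p₁·p₂) ≈ 0.694 rad (39.7°).
Interpolate at f = 2/3 with slerp weights a = sin((1−f)δ)/sin δ ≈ 0.358, b = sin(fδ)/sin δ ≈ 0.698.
p = a·p₁ + b·p₂ ≈ (-0.200, 0.609, -0.768); φ = arcsin(p_z) ≈ -50.17°, λ = atan2(p_y, p_x) ≈ 108.15°.

≈ lat 50°S, lon 108°E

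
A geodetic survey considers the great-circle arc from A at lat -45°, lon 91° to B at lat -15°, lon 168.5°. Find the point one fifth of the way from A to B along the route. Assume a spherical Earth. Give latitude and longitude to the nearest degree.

Write both endpoints as unit vectors p₁, p₂ with components (cos φ cos λ, cos φ sin λ, sin φ).
The central angle between the endpoints is δ = arccos(p₁·p₂) ≈ 1.234 rad (70.7°).
Interpolate at f = 1/5 with slerp weights a = sin((1−f)δ)/sin δ ≈ 0.884, b = sin(fδ)/sin δ ≈ 0.259.
p = a·p₁ + b·p₂ ≈ (-0.256, 0.675, -0.692); φ = arcsin(p_z) ≈ -43.80°, λ = atan2(p_y, p_x) ≈ 110.76°.

≈ lat -44°, lon 111°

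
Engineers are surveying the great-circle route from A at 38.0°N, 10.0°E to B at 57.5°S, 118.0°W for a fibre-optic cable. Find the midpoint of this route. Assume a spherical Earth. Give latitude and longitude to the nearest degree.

Write both endpoints as unit vectors p₁, p₂ with components (cos φ cos λ, cos φ sin λ, sin φ).
The central angle between the endpoints is δ = arccos(p₁·p₂) ≈ 2.465 rad (141.3°).
Interpolate at f = 1/2 with slerp weights a = sin((1−f)δ)/sin δ ≈ 1.507, b = sin(fδ)/sin δ ≈ 1.507.
p = a·p₁ + b·p₂ ≈ (0.789, -0.509, -0.343); φ = arcsin(p_z) ≈ -20.07°, λ = atan2(p_y, p_x) ≈ -32.80°.

≈ 20°S, 33°W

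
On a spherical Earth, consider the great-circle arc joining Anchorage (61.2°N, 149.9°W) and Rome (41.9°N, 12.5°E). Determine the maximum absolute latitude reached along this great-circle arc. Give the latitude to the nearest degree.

The great circle lies in the plane with unit normal n̂ = (p₁ × p₂)/|p₁ × p₂|.
Here n̂_z ≈ +0.112; the vertex latitude is φ_max = arccos|n̂_z| ≈ 83.6°.
Check via Clairaut: cos φ_max = |cos φ₁| · sin C = cos(61.2°)·sin(13.4°) ≈ 0.112, again giving ≈ 83.6°.

≈ 84°N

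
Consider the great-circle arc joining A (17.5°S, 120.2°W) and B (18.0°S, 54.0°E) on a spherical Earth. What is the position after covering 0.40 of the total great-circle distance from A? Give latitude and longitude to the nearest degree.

≈ (73°S, 92°W)

Write both endpoints as unit vectors p₁, p₂ with components (cos φ cos λ, cos φ sin λ, sin φ).
The central angle between the endpoints is δ = arccos(p₁·p₂) ≈ 2.514 rad (144.0°).
Interpolate at f = 0.40 with slerp weights a = sin((1−f)δ)/sin δ ≈ 1.700, b = sin(fδ)/sin δ ≈ 1.438.
p = a·p₁ + b·p₂ ≈ (-0.011, -0.294, -0.956); φ = arcsin(p_z) ≈ -72.86°, λ = atan2(p_y, p_x) ≈ -92.23°.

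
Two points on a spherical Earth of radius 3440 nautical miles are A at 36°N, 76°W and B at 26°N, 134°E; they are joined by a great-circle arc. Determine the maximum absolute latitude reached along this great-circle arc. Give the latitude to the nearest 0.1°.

≈ 66.9°N

The great circle lies in the plane with unit normal n̂ = (p₁ × p₂)/|p₁ × p₂|.
Here n̂_z ≈ -0.392; the vertex latitude is φ_max = arccos|n̂_z| ≈ 66.9°.
Check via Clairaut: cos φ_max = |cos φ₁| · sin C = cos(36.0°)·sin(29.0°) ≈ 0.392, again giving ≈ 66.9°.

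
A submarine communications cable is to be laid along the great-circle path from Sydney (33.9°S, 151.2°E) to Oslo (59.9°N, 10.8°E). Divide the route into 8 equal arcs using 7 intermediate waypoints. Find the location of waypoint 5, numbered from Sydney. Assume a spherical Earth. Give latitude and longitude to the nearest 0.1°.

≈ (44.2°N, 102.7°E)

Write both endpoints as unit vectors p₁, p₂ with components (cos φ cos λ, cos φ sin λ, sin φ).
The central angle between the endpoints is δ = arccos(p₁·p₂) ≈ 2.504 rad (143.4°).
Interpolate at f = 5/8 with slerp weights a = sin((1−f)δ)/sin δ ≈ 1.355, b = sin(fδ)/sin δ ≈ 1.679.
p = a·p₁ + b·p₂ ≈ (-0.158, 0.699, 0.697); φ = arcsin(p_z) ≈ 44.18°, λ = atan2(p_y, p_x) ≈ 102.75°.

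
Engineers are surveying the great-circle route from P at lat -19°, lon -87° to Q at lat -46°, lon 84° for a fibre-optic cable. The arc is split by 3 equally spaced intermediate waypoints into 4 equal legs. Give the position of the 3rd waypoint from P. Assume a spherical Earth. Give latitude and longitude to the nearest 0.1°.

≈ lat -73.7°, lon 67.9°

Convert each endpoint to a unit vector on the sphere (x = cos φ cos λ, y = cos φ sin λ, z = sin φ).
The central angle between the endpoints is δ = arccos(p₁·p₂) ≈ 1.998 rad (114.5°).
Interpolate at f = 3/4 with slerp weights a = sin((1−f)δ)/sin δ ≈ 0.526, b = sin(fδ)/sin δ ≈ 1.096.
p = a·p₁ + b·p₂ ≈ (0.106, 0.260, -0.960); φ = arcsin(p_z) ≈ -73.69°, λ = atan2(p_y, p_x) ≈ 67.90°.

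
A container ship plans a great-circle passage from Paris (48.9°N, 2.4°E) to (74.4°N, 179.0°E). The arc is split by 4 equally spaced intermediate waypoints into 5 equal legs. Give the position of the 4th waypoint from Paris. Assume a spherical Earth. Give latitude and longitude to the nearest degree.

The haversine formula gives a central angle δ ≈ 0.989 rad (56.7°) between the endpoints.
Interpolate at f = 4/5 with slerp weights a = sin((1−f)δ)/sin δ ≈ 0.235, b = sin(fδ)/sin δ ≈ 0.851.
p = a·p₁ + b·p₂ ≈ (-0.074, 0.010, 0.997); φ = arcsin(p_z) ≈ 85.69°, λ = atan2(p_y, p_x) ≈ 171.99°.

≈ (86°N, 172°E)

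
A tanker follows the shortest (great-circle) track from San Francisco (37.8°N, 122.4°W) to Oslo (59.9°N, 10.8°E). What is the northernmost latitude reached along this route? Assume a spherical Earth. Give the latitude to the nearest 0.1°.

≈ 72.6°N

The great circle lies in the plane with unit normal n̂ = (p₁ × p₂)/|p₁ × p₂|.
Here n̂_z ≈ +0.299; the vertex latitude is φ_max = arccos|n̂_z| ≈ 72.6°.
Check via Clairaut: cos φ_max = |cos φ₁| · sin C = cos(37.8°)·sin(22.2°) ≈ 0.299, again giving ≈ 72.6°.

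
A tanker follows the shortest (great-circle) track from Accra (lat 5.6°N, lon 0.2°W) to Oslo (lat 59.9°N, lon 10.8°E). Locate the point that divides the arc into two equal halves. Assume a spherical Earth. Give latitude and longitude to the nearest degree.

From cos δ = sin φ₁ sin φ₂ + cos φ₁ cos φ₂ cos Δλ, the central angle is δ ≈ 0.959 rad (54.9°).
Interpolate at f = 1/2 with slerp weights a = sin((1−f)δ)/sin δ ≈ 0.564, b = sin(fδ)/sin δ ≈ 0.564.
p = a·p₁ + b·p₂ ≈ (0.838, 0.051, 0.543); φ = arcsin(p_z) ≈ 32.86°, λ = atan2(p_y, p_x) ≈ 3.48°.

≈ lat 33°N, lon 3°E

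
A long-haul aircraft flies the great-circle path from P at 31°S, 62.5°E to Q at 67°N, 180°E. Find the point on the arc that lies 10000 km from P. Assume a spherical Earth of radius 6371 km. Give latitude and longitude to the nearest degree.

The haversine formula gives a central angle δ ≈ 2.251 rad (129.0°) between the endpoints. The total great-circle distance is δ·R ≈ 2.251 × 6371 ≈ 14339 km, so the target fraction is f = 10000/14339 ≈ 0.697.
Interpolate at f ≈ 0.697 with slerp weights a = sin((1−f)δ)/sin δ ≈ 0.810, b = sin(fδ)/sin δ ≈ 1.286.
p = a·p₁ + b·p₂ ≈ (-0.182, 0.616, 0.767); φ = arcsin(p_z) ≈ 50.06°, λ = atan2(p_y, p_x) ≈ 106.47°.

≈ 50°N, 106°E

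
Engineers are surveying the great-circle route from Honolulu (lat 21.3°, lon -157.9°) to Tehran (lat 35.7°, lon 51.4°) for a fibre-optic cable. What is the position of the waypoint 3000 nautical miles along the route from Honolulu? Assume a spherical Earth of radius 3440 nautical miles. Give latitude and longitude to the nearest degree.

≈ lat 61°, lon 158°

Convert each endpoint to a unit vector on the sphere (x = cos φ cos λ, y = cos φ sin λ, z = sin φ).
The central angle between the endpoints is δ = arccos(p₁·p₂) ≈ 2.035 rad (116.6°). The total great-circle distance is δ·R ≈ 2.035 × 3440 ≈ 7001 nmi, so the target fraction is f = 3000/7001 ≈ 0.429.
Interpolate at f ≈ 0.429 with slerp weights a = sin((1−f)δ)/sin δ ≈ 1.027, b = sin(fδ)/sin δ ≈ 0.856.
p = a·p₁ + b·p₂ ≈ (-0.452, 0.184, 0.873); φ = arcsin(p_z) ≈ 60.77°, λ = atan2(p_y, p_x) ≈ 157.91°.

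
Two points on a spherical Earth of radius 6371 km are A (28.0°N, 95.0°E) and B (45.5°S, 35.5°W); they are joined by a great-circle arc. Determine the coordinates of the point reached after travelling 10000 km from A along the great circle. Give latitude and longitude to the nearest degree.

From cos δ = sin φ₁ sin φ₂ + cos φ₁ cos φ₂ cos Δλ, the central angle is δ ≈ 2.399 rad (137.5°). The total great-circle distance is δ·R ≈ 2.399 × 6371 ≈ 15285 km, so the target fraction is f = 10000/15285 ≈ 0.654.
Interpolate at f ≈ 0.654 with slerp weights a = sin((1−f)δ)/sin δ ≈ 1.091, b = sin(fδ)/sin δ ≈ 1.479.
p = a·p₁ + b·p₂ ≈ (0.760, 0.358, -0.543); φ = arcsin(p_z) ≈ -32.87°, λ = atan2(p_y, p_x) ≈ 25.19°.

≈ (33°S, 25°E)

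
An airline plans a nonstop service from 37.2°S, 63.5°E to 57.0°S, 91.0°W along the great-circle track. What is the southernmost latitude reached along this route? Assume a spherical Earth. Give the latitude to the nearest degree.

≈ 79°S

The great circle lies in the plane with unit normal n̂ = (p₁ × p₂)/|p₁ × p₂|.
Here n̂_z ≈ -0.188; the vertex latitude is φ_max = arccos|n̂_z| ≈ 79.2°.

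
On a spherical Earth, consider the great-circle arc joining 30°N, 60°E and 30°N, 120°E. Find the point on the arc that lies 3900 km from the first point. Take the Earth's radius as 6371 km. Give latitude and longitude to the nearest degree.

Convert each endpoint to a unit vector on the sphere (x = cos φ cos λ, y = cos φ sin λ, z = sin φ).
The central angle between the endpoints is δ = arccos(p₁·p₂) ≈ 0.896 rad (51.3°). The total great-circle distance is δ·R ≈ 0.896 × 6371 ≈ 5706 km, so the target fraction is f = 3900/5706 ≈ 0.683.
Interpolate at f ≈ 0.683 with slerp weights a = sin((1−f)δ)/sin δ ≈ 0.358, b = sin(fδ)/sin δ ≈ 0.736.
p = a·p₁ + b·p₂ ≈ (-0.164, 0.821, 0.547); φ = arcsin(p_z) ≈ 33.18°, λ = atan2(p_y, p_x) ≈ 101.27°.

≈ 33°N, 101°E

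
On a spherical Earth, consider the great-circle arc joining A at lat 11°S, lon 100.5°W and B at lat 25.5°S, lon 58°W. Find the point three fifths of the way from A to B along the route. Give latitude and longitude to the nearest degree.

The haversine formula gives a central angle δ ≈ 0.745 rad (42.7°) between the endpoints.
Interpolate at f = 3/5 with slerp weights a = sin((1−f)δ)/sin δ ≈ 0.433, b = sin(fδ)/sin δ ≈ 0.638.
p = a·p₁ + b·p₂ ≈ (0.227, -0.906, -0.357); φ = arcsin(p_z) ≈ -20.92°, λ = atan2(p_y, p_x) ≈ -75.91°.

≈ lat 21°S, lon 76°W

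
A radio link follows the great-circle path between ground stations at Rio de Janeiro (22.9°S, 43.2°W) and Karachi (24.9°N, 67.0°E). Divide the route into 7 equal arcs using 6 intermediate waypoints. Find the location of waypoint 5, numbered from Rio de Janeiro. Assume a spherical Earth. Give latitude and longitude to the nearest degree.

≈ (13°N, 34°E)

Write both endpoints as unit vectors p₁, p₂ with components (cos φ cos λ, cos φ sin λ, sin φ).
The central angle between the endpoints is δ = arccos(p₁·p₂) ≈ 2.040 rad (116.9°).
Interpolate at f = 5/7 with slerp weights a = sin((1−f)δ)/sin δ ≈ 0.617, b = sin(fδ)/sin δ ≈ 1.114.
p = a·p₁ + b·p₂ ≈ (0.809, 0.541, 0.229); φ = arcsin(p_z) ≈ 13.23°, λ = atan2(p_y, p_x) ≈ 33.76°.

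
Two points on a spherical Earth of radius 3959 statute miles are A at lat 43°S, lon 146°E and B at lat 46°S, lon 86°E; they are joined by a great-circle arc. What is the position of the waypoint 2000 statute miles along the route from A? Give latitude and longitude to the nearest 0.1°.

From cos δ = sin φ₁ sin φ₂ + cos φ₁ cos φ₂ cos Δλ, the central angle is δ ≈ 0.731 rad (41.9°). The total great-circle distance is δ·R ≈ 0.731 × 3959 ≈ 2893 mi, so the target fraction is f = 2000/2893 ≈ 0.691.
Interpolate at f ≈ 0.691 with slerp weights a = sin((1−f)δ)/sin δ ≈ 0.335, b = sin(fδ)/sin δ ≈ 0.725.
p = a·p₁ + b·p₂ ≈ (-0.168, 0.640, -0.750); φ = arcsin(p_z) ≈ -48.60°, λ = atan2(p_y, p_x) ≈ 104.73°.

≈ lat 48.6°S, lon 104.7°E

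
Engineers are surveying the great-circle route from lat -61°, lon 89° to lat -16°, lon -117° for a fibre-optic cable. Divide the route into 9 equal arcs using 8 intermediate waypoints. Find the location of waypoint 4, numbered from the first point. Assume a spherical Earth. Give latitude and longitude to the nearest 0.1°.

≈ lat -68.5°, lon -146.2°

The haversine formula gives a central angle δ ≈ 1.750 rad (100.2°) between the endpoints.
Interpolate at f = 4/9 with slerp weights a = sin((1−f)δ)/sin δ ≈ 0.839, b = sin(fδ)/sin δ ≈ 0.713.
p = a·p₁ + b·p₂ ≈ (-0.304, -0.204, -0.931); φ = arcsin(p_z) ≈ -68.53°, λ = atan2(p_y, p_x) ≈ -146.17°.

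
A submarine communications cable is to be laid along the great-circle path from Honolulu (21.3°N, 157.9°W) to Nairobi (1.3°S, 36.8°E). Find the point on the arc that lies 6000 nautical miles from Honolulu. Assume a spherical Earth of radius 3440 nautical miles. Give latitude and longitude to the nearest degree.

≈ 42°N, 76°E

The haversine formula gives a central angle δ ≈ 2.712 rad (155.4°) between the endpoints. The total great-circle distance is δ·R ≈ 2.712 × 3440 ≈ 9330 nmi, so the target fraction is f = 6000/9330 ≈ 0.643.
Interpolate at f ≈ 0.643 with slerp weights a = sin((1−f)δ)/sin δ ≈ 1.978, b = sin(fδ)/sin δ ≈ 2.366.
p = a·p₁ + b·p₂ ≈ (0.186, 0.723, 0.665); φ = arcsin(p_z) ≈ 41.68°, λ = atan2(p_y, p_x) ≈ 75.58°.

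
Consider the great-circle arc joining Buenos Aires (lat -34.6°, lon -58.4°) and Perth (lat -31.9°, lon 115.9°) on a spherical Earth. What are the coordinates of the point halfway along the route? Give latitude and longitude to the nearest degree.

≈ lat -85°, lon 46°

The haversine formula gives a central angle δ ≈ 1.977 rad (113.3°) between the endpoints.
Interpolate at f = 1/2 with slerp weights a = sin((1−f)δ)/sin δ ≈ 0.909, b = sin(fδ)/sin δ ≈ 0.909.
p = a·p₁ + b·p₂ ≈ (0.055, 0.057, -0.997); φ = arcsin(p_z) ≈ -85.46°, λ = atan2(p_y, p_x) ≈ 45.99°.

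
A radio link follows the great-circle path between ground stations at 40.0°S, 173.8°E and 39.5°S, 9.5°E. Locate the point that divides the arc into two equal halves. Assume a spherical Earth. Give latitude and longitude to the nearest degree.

Convert each endpoint to a unit vector on the sphere (x = cos φ cos λ, y = cos φ sin λ, z = sin φ).
The central angle between the endpoints is δ = arccos(p₁·p₂) ≈ 1.732 rad (99.2°).
Interpolate at f = 1/2 with slerp weights a = sin((1−f)δ)/sin δ ≈ 0.772, b = sin(fδ)/sin δ ≈ 0.772.
p = a·p₁ + b·p₂ ≈ (-0.000, 0.162, -0.987); φ = arcsin(p_z) ≈ -80.67°, λ = atan2(p_y, p_x) ≈ 90.14°.

≈ 81°S, 90°E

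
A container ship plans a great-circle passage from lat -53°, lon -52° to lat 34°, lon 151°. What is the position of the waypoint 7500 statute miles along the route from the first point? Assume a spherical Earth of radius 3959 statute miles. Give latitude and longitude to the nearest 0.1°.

Convert each endpoint to a unit vector on the sphere (x = cos φ cos λ, y = cos φ sin λ, z = sin φ).
The central angle between the endpoints is δ = arccos(p₁·p₂) ≈ 2.704 rad (154.9°). The total great-circle distance is δ·R ≈ 2.704 × 3959 ≈ 10706 mi, so the target fraction is f = 7500/10706 ≈ 0.701.
Interpolate at f ≈ 0.701 with slerp weights a = sin((1−f)δ)/sin δ ≈ 1.710, b = sin(fδ)/sin δ ≈ 2.238.
p = a·p₁ + b·p₂ ≈ (-0.990, 0.089, -0.114); φ = arcsin(p_z) ≈ -6.53°, λ = atan2(p_y, p_x) ≈ 174.87°.

≈ lat -6.5°, lon 174.9°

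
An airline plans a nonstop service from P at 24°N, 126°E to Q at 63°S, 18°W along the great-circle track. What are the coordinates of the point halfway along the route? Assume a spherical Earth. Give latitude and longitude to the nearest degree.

≈ 39°S, 100°E

Write both endpoints as unit vectors p₁, p₂ with components (cos φ cos λ, cos φ sin λ, sin φ).
The central angle between the endpoints is δ = arccos(p₁·p₂) ≈ 2.343 rad (134.3°).
Interpolate at f = 1/2 with slerp weights a = sin((1−f)δ)/sin δ ≈ 1.287, b = sin(fδ)/sin δ ≈ 1.287.
p = a·p₁ + b·p₂ ≈ (-0.135, 0.770, -0.623); φ = arcsin(p_z) ≈ -38.54°, λ = atan2(p_y, p_x) ≈ 99.96°.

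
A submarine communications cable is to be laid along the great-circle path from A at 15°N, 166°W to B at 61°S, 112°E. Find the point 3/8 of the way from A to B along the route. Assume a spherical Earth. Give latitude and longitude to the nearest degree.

Write both endpoints as unit vectors p₁, p₂ with components (cos φ cos λ, cos φ sin λ, sin φ).
The central angle between the endpoints is δ = arccos(p₁·p₂) ≈ 1.733 rad (99.3°).
Interpolate at f = 3/8 with slerp weights a = sin((1−f)δ)/sin δ ≈ 0.895, b = sin(fδ)/sin δ ≈ 0.613.
p = a·p₁ + b·p₂ ≈ (-0.950, 0.066, -0.304); φ = arcsin(p_z) ≈ -17.73°, λ = atan2(p_y, p_x) ≈ 176.00°.

≈ 18°S, 176°E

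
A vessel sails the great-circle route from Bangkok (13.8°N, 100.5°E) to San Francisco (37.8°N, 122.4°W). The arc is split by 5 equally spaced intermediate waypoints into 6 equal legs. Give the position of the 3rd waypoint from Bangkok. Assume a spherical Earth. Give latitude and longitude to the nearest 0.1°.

Write both endpoints as unit vectors p₁, p₂ with components (cos φ cos λ, cos φ sin λ, sin φ).
The central angle between the endpoints is δ = arccos(p₁·p₂) ≈ 2.000 rad (114.6°).
Interpolate at f = 3/6 with slerp weights a = sin((1−f)δ)/sin δ ≈ 0.925, b = sin(fδ)/sin δ ≈ 0.925.
p = a·p₁ + b·p₂ ≈ (-0.555, 0.266, 0.788); φ = arcsin(p_z) ≈ 51.98°, λ = atan2(p_y, p_x) ≈ 154.39°.

≈ 52.0°N, 154.4°E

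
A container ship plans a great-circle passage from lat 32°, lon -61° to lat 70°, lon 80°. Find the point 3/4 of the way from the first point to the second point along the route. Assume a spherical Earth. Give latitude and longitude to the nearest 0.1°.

From cos δ = sin φ₁ sin φ₂ + cos φ₁ cos φ₂ cos Δλ, the central angle is δ ≈ 1.295 rad (74.2°).
Interpolate at f = 3/4 with slerp weights a = sin((1−f)δ)/sin δ ≈ 0.331, b = sin(fδ)/sin δ ≈ 0.858.
p = a·p₁ + b·p₂ ≈ (0.187, 0.044, 0.981); φ = arcsin(p_z) ≈ 78.93°, λ = atan2(p_y, p_x) ≈ 13.19°.

≈ lat 78.9°, lon 13.2°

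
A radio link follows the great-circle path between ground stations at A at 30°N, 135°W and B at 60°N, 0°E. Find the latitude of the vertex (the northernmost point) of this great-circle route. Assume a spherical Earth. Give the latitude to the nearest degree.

≈ 72°N

The great circle lies in the plane with unit normal n̂ = (p₁ × p₂)/|p₁ × p₂|.
Here n̂_z ≈ +0.309; the vertex latitude is φ_max = arccos|n̂_z| ≈ 72.0°.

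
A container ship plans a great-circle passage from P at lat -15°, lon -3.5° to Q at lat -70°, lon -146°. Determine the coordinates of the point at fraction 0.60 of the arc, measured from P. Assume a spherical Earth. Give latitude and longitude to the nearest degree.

≈ lat -67°, lon -29°

Convert each endpoint to a unit vector on the sphere (x = cos φ cos λ, y = cos φ sin λ, z = sin φ).
The central angle between the endpoints is δ = arccos(p₁·p₂) ≈ 1.590 rad (91.1°).
Interpolate at f = 0.60 with slerp weights a = sin((1−f)δ)/sin δ ≈ 0.594, b = sin(fδ)/sin δ ≈ 0.816.
p = a·p₁ + b·p₂ ≈ (0.341, -0.191, -0.920); φ = arcsin(p_z) ≈ -66.97°, λ = atan2(p_y, p_x) ≈ -29.23°.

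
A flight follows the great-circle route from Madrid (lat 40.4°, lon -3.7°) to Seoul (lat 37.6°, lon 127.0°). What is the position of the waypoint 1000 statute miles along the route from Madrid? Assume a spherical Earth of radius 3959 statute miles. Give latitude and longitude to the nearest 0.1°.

≈ lat 51.2°, lon 10.2°

From cos δ = sin φ₁ sin φ₂ + cos φ₁ cos φ₂ cos Δλ, the central angle is δ ≈ 1.569 rad (89.9°). The total great-circle distance is δ·R ≈ 1.569 × 3959 ≈ 6211 mi, so the target fraction is f = 1000/6211 ≈ 0.161.
Interpolate at f ≈ 0.161 with slerp weights a = sin((1−f)δ)/sin δ ≈ 0.968, b = sin(fδ)/sin δ ≈ 0.250.
p = a·p₁ + b·p₂ ≈ (0.616, 0.111, 0.780); φ = arcsin(p_z) ≈ 51.23°, λ = atan2(p_y, p_x) ≈ 10.17°.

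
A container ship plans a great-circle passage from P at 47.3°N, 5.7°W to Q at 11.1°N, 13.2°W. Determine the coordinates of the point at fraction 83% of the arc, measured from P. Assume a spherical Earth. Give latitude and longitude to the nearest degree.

Write both endpoints as unit vectors p₁, p₂ with components (cos φ cos λ, cos φ sin λ, sin φ).
The central angle between the endpoints is δ = arccos(p₁·p₂) ≈ 0.641 rad (36.7°).
Interpolate at f = 0.83 with slerp weights a = sin((1−f)δ)/sin δ ≈ 0.182, b = sin(fδ)/sin δ ≈ 0.848.
p = a·p₁ + b·p₂ ≈ (0.933, -0.202, 0.297); φ = arcsin(p_z) ≈ 17.28°, λ = atan2(p_y, p_x) ≈ -12.23°.

≈ 17°N, 12°W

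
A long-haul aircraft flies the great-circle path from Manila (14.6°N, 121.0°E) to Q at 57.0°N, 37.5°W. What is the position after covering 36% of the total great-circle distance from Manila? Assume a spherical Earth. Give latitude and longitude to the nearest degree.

Convert each endpoint to a unit vector on the sphere (x = cos φ cos λ, y = cos φ sin λ, z = sin φ).
The central angle between the endpoints is δ = arccos(p₁·p₂) ≈ 1.854 rad (106.2°).
Interpolate at f = 0.36 with slerp weights a = sin((1−f)δ)/sin δ ≈ 0.965, b = sin(fδ)/sin δ ≈ 0.644.
p = a·p₁ + b·p₂ ≈ (-0.203, 0.587, 0.784); φ = arcsin(p_z) ≈ 51.61°, λ = atan2(p_y, p_x) ≈ 109.05°.

≈ 52°N, 109°E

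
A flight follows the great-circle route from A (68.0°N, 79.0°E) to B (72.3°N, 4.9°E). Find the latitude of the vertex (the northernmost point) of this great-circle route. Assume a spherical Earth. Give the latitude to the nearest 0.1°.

The great circle lies in the plane with unit normal n̂ = (p₁ × p₂)/|p₁ × p₂|.
Here n̂_z ≈ -0.271; the vertex latitude is φ_max = arccos|n̂_z| ≈ 74.3°.
Check via Clairaut: cos φ_max = |cos φ₁| · sin C = cos(68.0°)·sin(46.3°) ≈ 0.271, again giving ≈ 74.3°.

≈ 74.3°N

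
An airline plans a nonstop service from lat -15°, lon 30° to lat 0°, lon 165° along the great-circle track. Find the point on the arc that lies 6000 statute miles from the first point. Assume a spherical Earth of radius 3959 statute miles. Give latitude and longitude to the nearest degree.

≈ lat -15°, lon 121°

Write both endpoints as unit vectors p₁, p₂ with components (cos φ cos λ, cos φ sin λ, sin φ).
The central angle between the endpoints is δ = arccos(p₁·p₂) ≈ 2.323 rad (133.1°). The total great-circle distance is δ·R ≈ 2.323 × 3959 ≈ 9195 mi, so the target fraction is f = 6000/9195 ≈ 0.652.
Interpolate at f ≈ 0.652 with slerp weights a = sin((1−f)δ)/sin δ ≈ 0.989, b = sin(fδ)/sin δ ≈ 1.367.
p = a·p₁ + b·p₂ ≈ (-0.493, 0.831, -0.256); φ = arcsin(p_z) ≈ -14.83°, λ = atan2(p_y, p_x) ≈ 120.68°.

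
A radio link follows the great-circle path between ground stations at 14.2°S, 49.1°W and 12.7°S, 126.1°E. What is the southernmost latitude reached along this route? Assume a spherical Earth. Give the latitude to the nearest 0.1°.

The great circle lies in the plane with unit normal n̂ = (p₁ × p₂)/|p₁ × p₂|.
Here n̂_z ≈ +0.172; the vertex latitude is φ_max = arccos|n̂_z| ≈ 80.1°.
Check via Clairaut: cos φ_max = |cos φ₁| · sin C = cos(14.2°)·sin(169.8°) ≈ 0.172, again giving ≈ 80.1°.

≈ 80.1°S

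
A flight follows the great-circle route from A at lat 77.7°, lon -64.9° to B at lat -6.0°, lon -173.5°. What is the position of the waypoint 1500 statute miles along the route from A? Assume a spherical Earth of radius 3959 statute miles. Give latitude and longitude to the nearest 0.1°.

≈ lat 68.6°, lon -140.3°

Convert each endpoint to a unit vector on the sphere (x = cos φ cos λ, y = cos φ sin λ, z = sin φ).
The central angle between the endpoints is δ = arccos(p₁·p₂) ≈ 1.741 rad (99.8°). The total great-circle distance is δ·R ≈ 1.741 × 3959 ≈ 6894 mi, so the target fraction is f = 1500/6894 ≈ 0.218.
Interpolate at f ≈ 0.218 with slerp weights a = sin((1−f)δ)/sin δ ≈ 0.993, b = sin(fδ)/sin δ ≈ 0.375.
p = a·p₁ + b·p₂ ≈ (-0.281, -0.234, 0.931); φ = arcsin(p_z) ≈ 68.55°, λ = atan2(p_y, p_x) ≈ -140.26°.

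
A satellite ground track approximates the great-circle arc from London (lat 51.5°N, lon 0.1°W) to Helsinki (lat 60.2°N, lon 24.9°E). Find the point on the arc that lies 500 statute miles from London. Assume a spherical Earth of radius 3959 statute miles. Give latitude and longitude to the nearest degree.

From cos δ = sin φ₁ sin φ₂ + cos φ₁ cos φ₂ cos Δλ, the central angle is δ ≈ 0.286 rad (16.4°). The total great-circle distance is δ·R ≈ 0.286 × 3959 ≈ 1130 mi, so the target fraction is f = 500/1130 ≈ 0.442.
Interpolate at f ≈ 0.442 with slerp weights a = sin((1−f)δ)/sin δ ≈ 0.563, b = sin(fδ)/sin δ ≈ 0.447.
p = a·p₁ + b·p₂ ≈ (0.552, 0.093, 0.829); φ = arcsin(p_z) ≈ 55.96°, λ = atan2(p_y, p_x) ≈ 9.56°.

≈ lat 56°N, lon 10°E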